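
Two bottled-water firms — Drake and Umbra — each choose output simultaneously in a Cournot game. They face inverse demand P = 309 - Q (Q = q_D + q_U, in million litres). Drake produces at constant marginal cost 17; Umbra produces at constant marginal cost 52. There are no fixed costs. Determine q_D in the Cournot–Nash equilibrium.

109

Drake's profit: π_D = (309 - Q)q_D - (17q_D). Setting ∂π_D/∂q_D = 0: 292 - 2q_D - (q_U) = 0.
Umbra's first-order condition: 257 - 2q_U - (q_D) = 0.
So q_D = (292 - q_U)/2 and q_U = (257 - q_D)/2.
Solving the pair: q_D = 109, q_U = 74.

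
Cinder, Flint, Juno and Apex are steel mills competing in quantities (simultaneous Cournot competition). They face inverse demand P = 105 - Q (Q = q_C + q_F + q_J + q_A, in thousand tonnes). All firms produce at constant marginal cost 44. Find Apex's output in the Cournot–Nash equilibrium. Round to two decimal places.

Each firm earns π_i = (105 - Q)q_i - 44q_i.
Setting ∂π_i/∂q_i = 0 with rivals' quantities fixed: 61 - 2q_i - Σ_{j≠i} q_j = 0.
With identical firms every q_j equals q_i, so Σ_{j≠i} q_j = 3q_i and 61 = 5q_i, giving q_i = 61/5.

12.20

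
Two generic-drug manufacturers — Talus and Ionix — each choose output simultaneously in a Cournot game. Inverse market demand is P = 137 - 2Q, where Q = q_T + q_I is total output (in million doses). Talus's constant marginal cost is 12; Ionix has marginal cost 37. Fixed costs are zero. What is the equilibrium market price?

Talus's profit: π_T = (137 - 2Q)q_T - (12q_T). Setting ∂π_T/∂q_T = 0: 125 - 4q_T - 2(q_I) = 0.
Ionix's first-order condition: 100 - 4q_I - 2(q_T) = 0.
Best responses: q_T = (125 - 2q_I)/4, q_I = (100 - 2q_T)/4.
Solving the pair: q_T = 25, q_I = 25/2.
Total output Q = 75/2, so price P = 137 - 2·(75/2) = 62.

62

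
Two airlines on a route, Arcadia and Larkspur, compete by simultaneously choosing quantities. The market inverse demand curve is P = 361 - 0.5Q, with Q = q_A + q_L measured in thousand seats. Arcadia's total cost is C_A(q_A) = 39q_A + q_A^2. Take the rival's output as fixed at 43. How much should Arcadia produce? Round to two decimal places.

With the rival's output fixed at 43, Arcadia's profit is π_A = (361 - (1/2)·43 - (1/2)q_A)q_A - (39q_A + q_A²) = (679/2 - (1/2)q_A)q_A - (39q_A + q_A²).
∂π_A/∂q_A = 601/2 - 3q_A = 0, so q_A = 601/6.

100.17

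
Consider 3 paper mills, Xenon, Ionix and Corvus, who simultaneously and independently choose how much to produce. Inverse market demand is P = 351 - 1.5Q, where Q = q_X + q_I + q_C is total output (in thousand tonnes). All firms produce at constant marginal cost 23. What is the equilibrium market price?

A representative firm's profit is π_i = q_i(351 - 1.5Q) - 23q_i.
Setting ∂π_i/∂q_i = 0 with rivals' quantities fixed: 328 - 3q_i - (3/2)·Σ_{j≠i} q_j = 0.
With identical firms every q_j equals q_i, so Σ_{j≠i} q_j = 2q_i and 328 = 6q_i, giving q_i = 164/3.
Total output Q = 164, so price P = 351 - (3/2)·164 = 105.

105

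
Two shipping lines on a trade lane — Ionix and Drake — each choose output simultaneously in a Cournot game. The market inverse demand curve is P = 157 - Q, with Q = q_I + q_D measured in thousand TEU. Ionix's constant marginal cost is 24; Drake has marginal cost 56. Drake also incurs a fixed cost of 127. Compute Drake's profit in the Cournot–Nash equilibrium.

Ionix's profit: π_I = (157 - Q)q_I - (24q_I). Setting ∂π_I/∂q_I = 0: 133 - 2q_I - (q_D) = 0.
Drake's first-order condition: 101 - 2q_D - (q_I) = 0.
Rearranging gives the reaction functions q_I = (133 - q_D)/2 and q_D = (101 - q_I)/2.
Substituting one into the other gives q_I = 55 and q_D = 23.
Price P = 157 - 78 = 79.
Drake's profit: (79 - 56)·23 - 127 = 402.

402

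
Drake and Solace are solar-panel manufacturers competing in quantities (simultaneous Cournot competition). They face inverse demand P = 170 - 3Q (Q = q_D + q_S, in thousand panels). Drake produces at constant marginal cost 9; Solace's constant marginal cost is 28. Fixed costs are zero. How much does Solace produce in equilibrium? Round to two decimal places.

13.67

Drake's profit: π_D = (170 - 3Q)q_D - (9q_D). Setting ∂π_D/∂q_D = 0: 161 - 6q_D - 3(q_S) = 0.
Solace's first-order condition: 142 - 6q_S - 3(q_D) = 0.
So q_D = (161 - 3q_S)/6 and q_S = (142 - 3q_D)/6.
Solving the pair: q_D = 20, q_S = 41/3.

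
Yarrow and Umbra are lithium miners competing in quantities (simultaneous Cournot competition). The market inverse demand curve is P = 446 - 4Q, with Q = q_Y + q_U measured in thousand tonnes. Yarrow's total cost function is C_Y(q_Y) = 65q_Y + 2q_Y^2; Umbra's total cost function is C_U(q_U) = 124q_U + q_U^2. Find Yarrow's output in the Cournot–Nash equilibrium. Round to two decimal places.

24.25

Yarrow's profit: π_Y = (446 - 4Q)q_Y - (65q_Y + 2q_Y²). Setting ∂π_Y/∂q_Y = 0: 381 - 12q_Y - 4(q_U) = 0.
Umbra's profit: π_U = (446 - 4Q)q_U - (124q_U + q_U²). Setting ∂π_U/∂q_U = 0: 322 - 10q_U - 4(q_Y) = 0.
Best responses: q_Y = (381 - 4q_U)/12, q_U = (322 - 4q_Y)/10.
Substituting one into the other gives q_Y = 97/4 and q_U = 45/2.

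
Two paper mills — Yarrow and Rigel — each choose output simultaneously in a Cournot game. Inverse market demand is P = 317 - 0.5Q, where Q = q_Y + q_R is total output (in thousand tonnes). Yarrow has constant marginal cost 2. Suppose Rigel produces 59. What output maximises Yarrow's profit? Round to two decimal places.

285.50

With the rival's output fixed at 59, Yarrow's profit is π_Y = (317 - (1/2)·59 - (1/2)q_Y)q_Y - (2q_Y) = (575/2 - (1/2)q_Y)q_Y - (2q_Y).
∂π_Y/∂q_Y = 571/2 - q_Y = 0, so q_Y = 571/2.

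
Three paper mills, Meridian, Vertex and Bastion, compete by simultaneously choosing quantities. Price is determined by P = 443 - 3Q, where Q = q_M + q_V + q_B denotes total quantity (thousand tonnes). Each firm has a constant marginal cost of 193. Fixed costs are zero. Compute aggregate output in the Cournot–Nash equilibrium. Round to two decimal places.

Each firm earns π_i = (443 - 3Q)q_i - 193q_i.
First-order condition (treating rivals' output as given): 250 - 6q_i - 3·Σ_{j≠i} q_j = 0.
By symmetry each firm produces the same amount; substituting Σ_{j≠i} q_j = 2q_i yields q_i = 250/12 = 125/6.
Total output Q = 125/6 + 125/6 + 125/6 = 125/2.

62.50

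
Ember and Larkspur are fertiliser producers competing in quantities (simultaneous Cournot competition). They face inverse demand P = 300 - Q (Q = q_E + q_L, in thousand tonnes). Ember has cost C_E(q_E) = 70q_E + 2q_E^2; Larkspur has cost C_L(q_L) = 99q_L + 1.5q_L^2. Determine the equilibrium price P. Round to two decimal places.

Ember's profit: π_E = (300 - Q)q_E - (70q_E + 2q_E²). Setting ∂π_E/∂q_E = 0: 230 - 6q_E - (q_L) = 0.
Larkspur's profit: π_L = (300 - Q)q_L - (99q_L + (3/2)q_L²). Setting ∂π_L/∂q_L = 0: 201 - 5q_L - (q_E) = 0.
So q_E = (230 - q_L)/6 and q_L = (201 - q_E)/5.
Solving the pair: q_E = 949/29, q_L = 976/29.
Total output Q = 1925/29, so price P = 300 - 1925/29 = 233.6207.

233.62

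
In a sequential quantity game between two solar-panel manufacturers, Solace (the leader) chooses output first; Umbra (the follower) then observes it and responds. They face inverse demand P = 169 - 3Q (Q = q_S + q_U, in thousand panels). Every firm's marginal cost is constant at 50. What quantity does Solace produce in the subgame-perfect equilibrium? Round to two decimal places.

19.83

Solve by backward induction. Given q_S, the follower Umbra maximises π_U = (169 - 3q_S - 3q_U)q_U - 50q_U.
Follower FOC: 119 - 3q_S - 6q_U = 0, so q_U(q_S) = (119 - 3q_S)/6.
Solace substitutes q_U(q_S) into its own profit: π_S = q_S(169 - 3q_S - (119 - 3q_S)/2) - 50q_S = (219/2 - (3/2)q_S)q_S - 50q_S.
Maximising: ∂π_S/∂q_S = 119/2 - 3q_S = 0, giving q_S = 119/6.
Then q_U = (119 - 3·(119/6))/6 = 119/12.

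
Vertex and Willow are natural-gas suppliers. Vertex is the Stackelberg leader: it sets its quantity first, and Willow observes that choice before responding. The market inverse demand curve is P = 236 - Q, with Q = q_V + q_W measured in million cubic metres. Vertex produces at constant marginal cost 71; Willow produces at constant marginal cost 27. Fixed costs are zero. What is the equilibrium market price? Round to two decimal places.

Solve by backward induction. Given q_V, the follower Willow maximises π_W = (236 - q_V - q_W)q_W - 27q_W.
Follower FOC: 209 - q_V - 2q_W = 0, so q_W(q_V) = (209 - q_V)/2.
Vertex substitutes q_W(q_V) into its own profit: π_V = q_V(236 - q_V - (209 - q_V)/2) - 71q_V = (263/2 - (1/2)q_V)q_V - 71q_V.
Maximising: ∂π_V/∂q_V = 121/2 - q_V = 0, giving q_V = 121/2.
Then q_W = (209 - 121/2)/2 = 297/4.
Total output Q = 539/4, so price P = 236 - 539/4 = 405/4.

101.25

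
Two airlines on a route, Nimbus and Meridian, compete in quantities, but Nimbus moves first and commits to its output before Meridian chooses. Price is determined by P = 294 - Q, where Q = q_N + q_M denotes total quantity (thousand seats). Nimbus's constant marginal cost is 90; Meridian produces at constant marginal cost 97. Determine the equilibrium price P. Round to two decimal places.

142.75

Solve by backward induction. Given q_N, the follower Meridian maximises π_M = (294 - q_N - q_M)q_M - 97q_M.
Setting the follower's marginal profit to zero, 197 - q_N - 2q_M = 0, i.e. q_M = (197 - q_N)/2.
Nimbus substitutes q_M(q_N) into its own profit: π_N = q_N(294 - q_N - (197 - q_N)/2) - 90q_N = (391/2 - (1/2)q_N)q_N - 90q_N.
Maximising: ∂π_N/∂q_N = 211/2 - q_N = 0, giving q_N = 211/2.
Then q_M = (197 - 211/2)/2 = 183/4.
Total output Q = 605/4, so price P = 294 - 605/4 = 571/4.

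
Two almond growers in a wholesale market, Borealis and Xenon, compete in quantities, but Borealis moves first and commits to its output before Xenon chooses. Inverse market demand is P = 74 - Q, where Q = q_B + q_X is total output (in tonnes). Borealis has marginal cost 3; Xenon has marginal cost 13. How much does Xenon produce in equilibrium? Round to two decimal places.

10.25

The follower Xenon best-responds to any q_B: π_X = (74 - Q)q_X - 13q_X.
Follower FOC: 61 - q_B - 2q_X = 0, so q_X(q_B) = (61 - q_B)/2.
Borealis substitutes q_X(q_B) into its own profit: π_B = q_B(74 - q_B - (61 - q_B)/2) - 3q_B = (87/2 - (1/2)q_B)q_B - 3q_B.
Leader FOC: 81/2 - q_B = 0, so q_B = 81/2.
Then q_X = (61 - 81/2)/2 = 41/4.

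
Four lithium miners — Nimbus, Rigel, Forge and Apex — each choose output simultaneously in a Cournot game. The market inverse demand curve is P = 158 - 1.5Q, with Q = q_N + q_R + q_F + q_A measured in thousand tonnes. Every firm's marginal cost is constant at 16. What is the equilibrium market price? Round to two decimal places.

Each firm earns π_i = (158 - 1.5Q)q_i - 16q_i.
Setting ∂π_i/∂q_i = 0 with rivals' quantities fixed: 142 - 3q_i - (3/2)·Σ_{j≠i} q_j = 0.
With identical firms every q_j equals q_i, so Σ_{j≠i} q_j = 3q_i and 142 = (15/2)q_i, giving q_i = 284/15.
Total output Q = 1136/15, so price P = 158 - (3/2)·(1136/15) = 222/5.

44.40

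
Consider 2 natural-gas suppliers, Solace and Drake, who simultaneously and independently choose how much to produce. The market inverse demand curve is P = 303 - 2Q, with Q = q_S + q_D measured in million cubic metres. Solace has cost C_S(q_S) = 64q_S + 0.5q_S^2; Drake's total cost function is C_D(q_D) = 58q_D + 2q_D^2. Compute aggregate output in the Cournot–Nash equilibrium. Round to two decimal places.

60.25

Solace's profit: π_S = (303 - 2Q)q_S - (64q_S + (1/2)q_S²). Setting ∂π_S/∂q_S = 0: 239 - 5q_S - 2(q_D) = 0.
Drake's profit: π_D = (303 - 2Q)q_D - (58q_D + 2q_D²). Setting ∂π_D/∂q_D = 0: 245 - 8q_D - 2(q_S) = 0.
So q_S = (239 - 2q_D)/5 and q_D = (245 - 2q_S)/8.
Substituting one into the other gives q_S = 79/2 and q_D = 83/4.
Total output Q = 79/2 + 83/4 = 241/4.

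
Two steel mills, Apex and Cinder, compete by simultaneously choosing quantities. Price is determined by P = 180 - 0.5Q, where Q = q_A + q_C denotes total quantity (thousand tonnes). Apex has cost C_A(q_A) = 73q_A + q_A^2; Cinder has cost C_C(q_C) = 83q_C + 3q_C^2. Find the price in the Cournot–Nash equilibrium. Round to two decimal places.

Apex's profit: π_A = (180 - 0.5Q)q_A - (73q_A + q_A²). Setting ∂π_A/∂q_A = 0: 107 - 3q_A - (1/2)(q_C) = 0.
Cinder's profit: π_C = (180 - 0.5Q)q_C - (83q_C + 3q_C²). Setting ∂π_C/∂q_C = 0: 97 - 7q_C - (1/2)(q_A) = 0.
So q_A = (107 - (1/2)q_C)/3 and q_C = (97 - (1/2)q_A)/7.
Substituting one into the other gives q_A = 33.7590 and q_C = 950/83.
Total output Q = 45.2048, so price P = 180 - (1/2)·45.2048 = 157.3976.

157.40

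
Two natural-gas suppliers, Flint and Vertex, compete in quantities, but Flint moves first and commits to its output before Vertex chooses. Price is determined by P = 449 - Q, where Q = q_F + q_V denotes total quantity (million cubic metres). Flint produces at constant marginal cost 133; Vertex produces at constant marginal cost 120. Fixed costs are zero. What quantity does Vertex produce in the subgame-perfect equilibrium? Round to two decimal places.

Solve by backward induction. Given q_F, the follower Vertex maximises π_V = (449 - q_F - q_V)q_V - 120q_V.
∂π_V/∂q_V = 329 - q_F - 2q_V = 0 gives the reaction function q_V = (329 - q_F)/2.
The leader anticipates this reaction. Substituting into P = 449 - Q gives P = 569/2 - (1/2)q_F, so π_F = (569/2 - (1/2)q_F)q_F - 133q_F.
Maximising: ∂π_F/∂q_F = 303/2 - q_F = 0, giving q_F = 303/2.
Then q_V = (329 - 303/2)/2 = 355/4.

88.75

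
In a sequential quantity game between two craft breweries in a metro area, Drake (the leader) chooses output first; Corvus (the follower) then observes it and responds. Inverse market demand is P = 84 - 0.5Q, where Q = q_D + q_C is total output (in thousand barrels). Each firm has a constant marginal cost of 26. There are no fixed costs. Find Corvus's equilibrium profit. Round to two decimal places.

Solve by backward induction. Given q_D, the follower Corvus maximises π_C = (84 - (1/2)q_D - (1/2)q_C)q_C - 26q_C.
Follower FOC: 58 - (1/2)q_D - q_C = 0, so q_C(q_D) = (58 - (1/2)q_D).
The leader anticipates this reaction. Substituting into P = 84 - 0.5Q gives P = 55 - (1/4)q_D, so π_D = (55 - (1/4)q_D)q_D - 26q_D.
Maximising: ∂π_D/∂q_D = 29 - (1/2)q_D = 0, giving q_D = 58.
Then q_C = (58 - (1/2)·58) = 29.
Price P = 84 - (1/2)·87 = 81/2.
Corvus's profit: (81/2 - 26)·29 = 841/2.

420.50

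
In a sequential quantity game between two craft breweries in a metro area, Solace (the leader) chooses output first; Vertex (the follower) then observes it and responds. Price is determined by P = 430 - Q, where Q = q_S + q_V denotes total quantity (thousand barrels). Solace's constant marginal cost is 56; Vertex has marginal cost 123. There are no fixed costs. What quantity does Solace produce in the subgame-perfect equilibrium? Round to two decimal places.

220.50

The follower Vertex best-responds to any q_S: π_V = (430 - Q)q_V - 123q_V.
Follower FOC: 307 - q_S - 2q_V = 0, so q_V(q_S) = (307 - q_S)/2.
The leader anticipates this reaction. Substituting into P = 430 - Q gives P = 553/2 - (1/2)q_S, so π_S = (553/2 - (1/2)q_S)q_S - 56q_S.
The leader's first-order condition 441/2 - q_S = 0 yields q_S = 441/2.
Then q_V = (307 - 441/2)/2 = 173/4.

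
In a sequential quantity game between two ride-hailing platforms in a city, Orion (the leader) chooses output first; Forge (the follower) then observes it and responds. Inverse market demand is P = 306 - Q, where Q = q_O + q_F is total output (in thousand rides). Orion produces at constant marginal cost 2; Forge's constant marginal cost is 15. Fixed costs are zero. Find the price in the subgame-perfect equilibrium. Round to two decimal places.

Solve by backward induction. Given q_O, the follower Forge maximises π_F = (306 - q_O - q_F)q_F - 15q_F.
∂π_F/∂q_F = 291 - q_O - 2q_F = 0 gives the reaction function q_F = (291 - q_O)/2.
Orion substitutes q_F(q_O) into its own profit: π_O = q_O(306 - q_O - (291 - q_O)/2) - 2q_O = (321/2 - (1/2)q_O)q_O - 2q_O.
Leader FOC: 317/2 - q_O = 0, so q_O = 317/2.
Then q_F = (291 - 317/2)/2 = 265/4.
Total output Q = 899/4, so price P = 306 - 899/4 = 325/4.

81.25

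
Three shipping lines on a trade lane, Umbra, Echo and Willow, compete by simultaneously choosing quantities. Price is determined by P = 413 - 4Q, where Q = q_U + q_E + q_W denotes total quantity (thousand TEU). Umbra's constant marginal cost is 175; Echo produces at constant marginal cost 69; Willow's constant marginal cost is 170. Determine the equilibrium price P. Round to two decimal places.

Umbra's profit: π_U = (413 - 4Q)q_U - (175q_U). Setting ∂π_U/∂q_U = 0: 238 - 8q_U - 4(q_E + q_W) = 0.
Echo's first-order condition: 344 - 8q_E - 4(q_U + q_W) = 0.
Willow's first-order condition: 243 - 8q_W - 4(q_U + q_E) = 0.
Summing all 3 equations gives 825 − 16Q = 0, hence Q = 825/16.
Back-substituting: q_U = (238 − 825/4)/4 = 127/16, q_E = (344 − 825/4)/4 = 551/16, q_W = (243 − 825/4)/4 = 147/16.
Total output Q = 825/16, so price P = 413 - 4·(825/16) = 827/4.

206.75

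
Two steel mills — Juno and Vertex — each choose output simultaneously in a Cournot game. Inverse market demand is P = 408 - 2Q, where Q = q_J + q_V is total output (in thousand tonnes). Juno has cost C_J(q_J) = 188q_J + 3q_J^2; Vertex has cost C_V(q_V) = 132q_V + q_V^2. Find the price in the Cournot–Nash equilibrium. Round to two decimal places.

297.71

Juno's profit: π_J = (408 - 2Q)q_J - (188q_J + 3q_J²). Setting ∂π_J/∂q_J = 0: 220 - 10q_J - 2(q_V) = 0.
Vertex's profit: π_V = (408 - 2Q)q_V - (132q_V + q_V²). Setting ∂π_V/∂q_V = 0: 276 - 6q_V - 2(q_J) = 0.
Rearranging gives the reaction functions q_J = (220 - 2q_V)/10 and q_V = (276 - 2q_J)/6.
Substituting one into the other gives q_J = 96/7 and q_V = 290/7.
Total output Q = 386/7, so price P = 408 - 2·(386/7) = 297.7143.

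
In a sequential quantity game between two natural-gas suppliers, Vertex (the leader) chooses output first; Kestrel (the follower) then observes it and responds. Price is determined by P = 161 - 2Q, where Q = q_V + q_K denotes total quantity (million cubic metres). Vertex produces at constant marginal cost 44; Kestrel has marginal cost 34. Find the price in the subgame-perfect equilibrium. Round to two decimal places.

70.75

The follower Kestrel best-responds to any q_V: π_K = (161 - 2Q)q_K - 34q_K.
Setting the follower's marginal profit to zero, 127 - 2q_V - 4q_K = 0, i.e. q_K = (127 - 2q_V)/4.
The leader anticipates this reaction. Substituting into P = 161 - 2Q gives P = 195/2 - q_V, so π_V = (195/2 - q_V)q_V - 44q_V.
Leader FOC: 107/2 - 2q_V = 0, so q_V = 107/4.
Then q_K = (127 - 2·(107/4))/4 = 147/8.
Total output Q = 361/8, so price P = 161 - 2·(361/8) = 283/4.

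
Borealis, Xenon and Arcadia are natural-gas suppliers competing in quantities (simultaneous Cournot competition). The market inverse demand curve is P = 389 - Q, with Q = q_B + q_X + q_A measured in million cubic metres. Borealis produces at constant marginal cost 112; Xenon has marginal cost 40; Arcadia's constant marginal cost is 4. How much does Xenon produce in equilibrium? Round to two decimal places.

Borealis's profit: π_B = (389 - Q)q_B - (112q_B). Setting ∂π_B/∂q_B = 0: 277 - 2q_B - (q_X + q_A) = 0.
Xenon's first-order condition: 349 - 2q_X - (q_B + q_A) = 0.
Arcadia's profit: π_A = (389 - Q)q_A - (4q_A). Setting ∂π_A/∂q_A = 0: 385 - 2q_A - (q_B + q_X) = 0.
Summing all 3 equations gives 1011 − 4Q = 0, hence Q = 1011/4.
Back-substituting: q_B = (277 − 1011/4) = 97/4, q_X = (349 − 1011/4) = 385/4, q_A = (385 − 1011/4) = 529/4.

96.25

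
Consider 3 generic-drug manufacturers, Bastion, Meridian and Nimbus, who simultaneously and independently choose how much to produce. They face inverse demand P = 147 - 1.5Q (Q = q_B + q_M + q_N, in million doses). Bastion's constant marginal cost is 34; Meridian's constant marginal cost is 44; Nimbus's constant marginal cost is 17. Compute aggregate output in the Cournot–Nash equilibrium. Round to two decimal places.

57.67

Bastion's profit: π_B = (147 - 1.5Q)q_B - (34q_B). Setting ∂π_B/∂q_B = 0: 113 - 3q_B - (3/2)(q_M + q_N) = 0.
Meridian's first-order condition: 103 - 3q_M - (3/2)(q_B + q_N) = 0.
Nimbus's first-order condition: 130 - 3q_N - (3/2)(q_B + q_M) = 0.
Adding the 3 first-order conditions: 346 − 6Q = 0, so Q = 173/3.
Back-substituting: q_B = (113 − 173/2)/(3/2) = 53/3, q_M = (103 − 173/2)/(3/2) = 11, q_N = (130 − 173/2)/(3/2) = 29.
Total output Q = 53/3 + 11 + 29 = 173/3.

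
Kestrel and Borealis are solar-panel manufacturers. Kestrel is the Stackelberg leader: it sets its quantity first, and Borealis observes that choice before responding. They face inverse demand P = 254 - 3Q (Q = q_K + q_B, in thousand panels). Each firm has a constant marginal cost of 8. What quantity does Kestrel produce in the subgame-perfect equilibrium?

41

Solve by backward induction. Given q_K, the follower Borealis maximises π_B = (254 - 3q_K - 3q_B)q_B - 8q_B.
Setting the follower's marginal profit to zero, 246 - 3q_K - 6q_B = 0, i.e. q_B = (246 - 3q_K)/6.
Kestrel substitutes q_B(q_K) into its own profit: π_K = q_K(254 - 3q_K - (246 - 3q_K)/2) - 8q_K = (131 - (3/2)q_K)q_K - 8q_K.
Maximising: ∂π_K/∂q_K = 123 - 3q_K = 0, giving q_K = 41.
Then q_B = (246 - 3·41)/6 = 41/2.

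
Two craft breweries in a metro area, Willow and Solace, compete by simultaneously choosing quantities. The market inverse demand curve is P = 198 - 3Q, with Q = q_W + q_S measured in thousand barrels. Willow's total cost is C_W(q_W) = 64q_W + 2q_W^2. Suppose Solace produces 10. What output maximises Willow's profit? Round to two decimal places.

10.40

With the rival's output fixed at 10, Willow's profit is π_W = (198 - 3·10 - 3q_W)q_W - (64q_W + 2q_W²) = (168 - 3q_W)q_W - (64q_W + 2q_W²).
∂π_W/∂q_W = 104 - 10q_W = 0, so q_W = 52/5.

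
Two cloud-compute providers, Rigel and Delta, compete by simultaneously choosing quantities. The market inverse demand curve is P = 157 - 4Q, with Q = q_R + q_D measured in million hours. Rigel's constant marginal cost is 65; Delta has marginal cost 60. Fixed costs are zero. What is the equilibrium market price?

94

Rigel's profit: π_R = (157 - 4Q)q_R - (65q_R). Setting ∂π_R/∂q_R = 0: 92 - 8q_R - 4(q_D) = 0.
Delta's first-order condition: 97 - 8q_D - 4(q_R) = 0.
So q_R = (92 - 4q_D)/8 and q_D = (97 - 4q_R)/8.
Solving the pair: q_R = 29/4, q_D = 17/2.
Total output Q = 63/4, so price P = 157 - 4·(63/4) = 94.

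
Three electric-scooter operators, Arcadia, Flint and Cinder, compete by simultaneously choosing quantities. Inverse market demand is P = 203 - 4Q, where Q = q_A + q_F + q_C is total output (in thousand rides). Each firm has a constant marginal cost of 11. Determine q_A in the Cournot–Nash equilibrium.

A representative firm's profit is π_i = q_i(203 - 4Q) - 11q_i.
First-order condition (treating rivals' output as given): 192 - 8q_i - 4·Σ_{j≠i} q_j = 0.
With identical firms every q_j equals q_i, so Σ_{j≠i} q_j = 2q_i and 192 = 16q_i, giving q_i = 12.

12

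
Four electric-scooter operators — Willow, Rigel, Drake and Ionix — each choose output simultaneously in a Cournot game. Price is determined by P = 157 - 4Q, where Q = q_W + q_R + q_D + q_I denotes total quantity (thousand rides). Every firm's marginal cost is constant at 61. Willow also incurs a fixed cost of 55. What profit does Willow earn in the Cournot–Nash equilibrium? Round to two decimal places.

37.16

Each firm earns π_i = (157 - 4Q)q_i - 61q_i.
Setting ∂π_i/∂q_i = 0 with rivals' quantities fixed: 96 - 8q_i - 4·Σ_{j≠i} q_j = 0.
With identical firms every q_j equals q_i, so Σ_{j≠i} q_j = 3q_i and 96 = 20q_i, giving q_i = 24/5.
Price P = 157 - 4·(96/5) = 401/5.
Willow's profit: (401/5 - 61)·(24/5) - 55 = 929/25.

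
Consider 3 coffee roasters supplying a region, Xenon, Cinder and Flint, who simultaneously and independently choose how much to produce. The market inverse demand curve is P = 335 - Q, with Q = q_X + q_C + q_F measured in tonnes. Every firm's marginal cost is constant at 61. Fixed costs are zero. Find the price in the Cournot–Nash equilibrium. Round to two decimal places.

A representative firm's profit is π_i = q_i(335 - Q) - 61q_i.
Setting ∂π_i/∂q_i = 0 with rivals' quantities fixed: 274 - 2q_i - Σ_{j≠i} q_j = 0.
By symmetry each firm produces the same amount; substituting Σ_{j≠i} q_j = 2q_i yields q_i = 274/4 = 137/2.
Total output Q = 411/2, so price P = 335 - 411/2 = 259/2.

129.50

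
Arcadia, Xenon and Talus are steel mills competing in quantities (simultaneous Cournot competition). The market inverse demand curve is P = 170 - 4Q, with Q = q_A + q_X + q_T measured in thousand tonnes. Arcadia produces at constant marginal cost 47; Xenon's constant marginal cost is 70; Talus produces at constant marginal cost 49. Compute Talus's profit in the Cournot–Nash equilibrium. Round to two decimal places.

Arcadia's profit: π_A = (170 - 4Q)q_A - (47q_A). Setting ∂π_A/∂q_A = 0: 123 - 8q_A - 4(q_X + q_T) = 0.
Xenon's first-order condition: 100 - 8q_X - 4(q_A + q_T) = 0.
Talus's first-order condition: 121 - 8q_T - 4(q_A + q_X) = 0.
Adding the 3 first-order conditions: 344 − 16Q = 0, so Q = 43/2.
Back-substituting: q_A = (123 − 86)/4 = 37/4, q_X = (100 − 86)/4 = 7/2, q_T = (121 − 86)/4 = 35/4.
Price P = 170 - 4·(43/2) = 84.
Talus's profit: (84 - 49)·(35/4) = 1225/4.

306.25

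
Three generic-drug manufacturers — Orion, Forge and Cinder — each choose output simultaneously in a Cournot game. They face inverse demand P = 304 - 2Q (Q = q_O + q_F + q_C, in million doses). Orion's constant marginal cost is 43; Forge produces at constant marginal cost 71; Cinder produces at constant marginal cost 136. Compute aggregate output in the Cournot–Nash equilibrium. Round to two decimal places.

Orion's profit: π_O = (304 - 2Q)q_O - (43q_O). Setting ∂π_O/∂q_O = 0: 261 - 4q_O - 2(q_F + q_C) = 0.
Forge's profit: π_F = (304 - 2Q)q_F - (71q_F). Setting ∂π_F/∂q_F = 0: 233 - 4q_F - 2(q_O + q_C) = 0.
Cinder's profit: π_C = (304 - 2Q)q_C - (136q_C). Setting ∂π_C/∂q_C = 0: 168 - 4q_C - 2(q_O + q_F) = 0.
Summing all 3 equations gives 662 − 8Q = 0, hence Q = 331/4.
Back-substituting: q_O = (261 − 331/2)/2 = 191/4, q_F = (233 − 331/2)/2 = 135/4, q_C = (168 − 331/2)/2 = 5/4.
Total output Q = 191/4 + 135/4 + 5/4 = 331/4.

82.75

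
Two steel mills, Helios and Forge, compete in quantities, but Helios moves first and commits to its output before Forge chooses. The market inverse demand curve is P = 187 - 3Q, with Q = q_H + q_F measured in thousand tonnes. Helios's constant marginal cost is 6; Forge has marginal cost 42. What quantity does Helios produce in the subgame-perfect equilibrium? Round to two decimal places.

36.17

Solve by backward induction. Given q_H, the follower Forge maximises π_F = (187 - 3q_H - 3q_F)q_F - 42q_F.
Follower FOC: 145 - 3q_H - 6q_F = 0, so q_F(q_H) = (145 - 3q_H)/6.
Helios substitutes q_F(q_H) into its own profit: π_H = q_H(187 - 3q_H - (145 - 3q_H)/2) - 6q_H = (229/2 - (3/2)q_H)q_H - 6q_H.
The leader's first-order condition 217/2 - 3q_H = 0 yields q_H = 217/6.
Then q_F = (145 - 3·(217/6))/6 = 73/12.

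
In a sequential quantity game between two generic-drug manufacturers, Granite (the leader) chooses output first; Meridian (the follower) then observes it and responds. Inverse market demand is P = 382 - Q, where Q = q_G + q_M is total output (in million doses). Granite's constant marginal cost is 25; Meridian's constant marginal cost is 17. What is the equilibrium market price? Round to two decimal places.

112.25

The follower Meridian best-responds to any q_G: π_M = (382 - Q)q_M - 17q_M.
Follower FOC: 365 - q_G - 2q_M = 0, so q_M(q_G) = (365 - q_G)/2.
The leader anticipates this reaction. Substituting into P = 382 - Q gives P = 399/2 - (1/2)q_G, so π_G = (399/2 - (1/2)q_G)q_G - 25q_G.
Leader FOC: 349/2 - q_G = 0, so q_G = 349/2.
Then q_M = (365 - 349/2)/2 = 381/4.
Total output Q = 1079/4, so price P = 382 - 1079/4 = 449/4.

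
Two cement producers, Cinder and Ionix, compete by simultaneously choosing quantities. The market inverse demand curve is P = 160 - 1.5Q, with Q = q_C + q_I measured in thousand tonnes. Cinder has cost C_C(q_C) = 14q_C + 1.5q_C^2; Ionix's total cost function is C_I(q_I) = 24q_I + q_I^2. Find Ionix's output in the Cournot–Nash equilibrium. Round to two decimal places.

21.51

Cinder's profit: π_C = (160 - 1.5Q)q_C - (14q_C + (3/2)q_C²). Setting ∂π_C/∂q_C = 0: 146 - 6q_C - (3/2)(q_I) = 0.
Ionix's first-order condition: 136 - 5q_I - (3/2)(q_C) = 0.
Rearranging gives the reaction functions q_C = (146 - (3/2)q_I)/6 and q_I = (136 - (3/2)q_C)/5.
Substituting one into the other gives q_C = 18.9550 and q_I = 796/37.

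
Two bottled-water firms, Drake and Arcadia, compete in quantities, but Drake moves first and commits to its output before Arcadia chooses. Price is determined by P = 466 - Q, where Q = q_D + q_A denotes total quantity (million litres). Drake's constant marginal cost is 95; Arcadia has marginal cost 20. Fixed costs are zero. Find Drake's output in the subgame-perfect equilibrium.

Solve by backward induction. Given q_D, the follower Arcadia maximises π_A = (466 - q_D - q_A)q_A - 20q_A.
Setting the follower's marginal profit to zero, 446 - q_D - 2q_A = 0, i.e. q_A = (446 - q_D)/2.
The leader anticipates this reaction. Substituting into P = 466 - Q gives P = 243 - (1/2)q_D, so π_D = (243 - (1/2)q_D)q_D - 95q_D.
Leader FOC: 148 - q_D = 0, so q_D = 148.
Then q_A = (446 - 148)/2 = 149.

148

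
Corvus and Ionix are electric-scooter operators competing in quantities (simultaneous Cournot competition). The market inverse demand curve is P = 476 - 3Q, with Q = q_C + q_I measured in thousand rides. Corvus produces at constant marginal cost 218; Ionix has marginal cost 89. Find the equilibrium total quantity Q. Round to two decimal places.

Corvus's profit: π_C = (476 - 3Q)q_C - (218q_C). Setting ∂π_C/∂q_C = 0: 258 - 6q_C - 3(q_I) = 0.
Ionix's first-order condition: 387 - 6q_I - 3(q_C) = 0.
So q_C = (258 - 3q_I)/6 and q_I = (387 - 3q_C)/6.
Substituting one into the other gives q_C = 43/3 and q_I = 172/3.
Total output Q = 43/3 + 172/3 = 215/3.

71.67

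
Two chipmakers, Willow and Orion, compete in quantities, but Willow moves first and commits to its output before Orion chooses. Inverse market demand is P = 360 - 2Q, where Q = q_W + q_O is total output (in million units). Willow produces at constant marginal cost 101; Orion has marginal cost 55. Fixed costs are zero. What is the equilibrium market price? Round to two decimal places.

154.25

Solve by backward induction. Given q_W, the follower Orion maximises π_O = (360 - 2q_W - 2q_O)q_O - 55q_O.
Setting the follower's marginal profit to zero, 305 - 2q_W - 4q_O = 0, i.e. q_O = (305 - 2q_W)/4.
The leader anticipates this reaction. Substituting into P = 360 - 2Q gives P = 415/2 - q_W, so π_W = (415/2 - q_W)q_W - 101q_W.
The leader's first-order condition 213/2 - 2q_W = 0 yields q_W = 213/4.
Then q_O = (305 - 2·(213/4))/4 = 397/8.
Total output Q = 823/8, so price P = 360 - 2·(823/8) = 617/4.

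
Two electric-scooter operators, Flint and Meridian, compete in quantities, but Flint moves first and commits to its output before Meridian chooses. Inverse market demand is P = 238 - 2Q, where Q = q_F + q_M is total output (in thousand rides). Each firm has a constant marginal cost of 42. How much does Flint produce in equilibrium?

49

The follower Meridian best-responds to any q_F: π_M = (238 - 2Q)q_M - 42q_M.
Setting the follower's marginal profit to zero, 196 - 2q_F - 4q_M = 0, i.e. q_M = (196 - 2q_F)/4.
The leader anticipates this reaction. Substituting into P = 238 - 2Q gives P = 140 - q_F, so π_F = (140 - q_F)q_F - 42q_F.
Maximising: ∂π_F/∂q_F = 98 - 2q_F = 0, giving q_F = 49.
Then q_M = (196 - 2·49)/4 = 49/2.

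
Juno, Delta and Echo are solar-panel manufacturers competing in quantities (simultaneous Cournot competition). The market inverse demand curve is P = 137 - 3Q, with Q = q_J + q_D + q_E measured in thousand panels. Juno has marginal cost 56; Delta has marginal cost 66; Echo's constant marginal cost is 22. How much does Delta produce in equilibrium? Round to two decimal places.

1.42

Juno's profit: π_J = (137 - 3Q)q_J - (56q_J). Setting ∂π_J/∂q_J = 0: 81 - 6q_J - 3(q_D + q_E) = 0.
Delta's first-order condition: 71 - 6q_D - 3(q_J + q_E) = 0.
Echo's profit: π_E = (137 - 3Q)q_E - (22q_E). Setting ∂π_E/∂q_E = 0: 115 - 6q_E - 3(q_J + q_D) = 0.
Adding the 3 first-order conditions: 267 − 12Q = 0, so Q = 89/4.
Back-substituting: q_J = (81 − 267/4)/3 = 19/4, q_D = (71 − 267/4)/3 = 17/12, q_E = (115 − 267/4)/3 = 193/12.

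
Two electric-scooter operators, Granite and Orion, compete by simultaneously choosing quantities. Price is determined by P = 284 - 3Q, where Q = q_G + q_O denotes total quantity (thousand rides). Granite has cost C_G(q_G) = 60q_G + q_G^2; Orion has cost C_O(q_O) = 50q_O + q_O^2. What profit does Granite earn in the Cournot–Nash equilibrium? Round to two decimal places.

Granite's profit: π_G = (284 - 3Q)q_G - (60q_G + q_G²). Setting ∂π_G/∂q_G = 0: 224 - 8q_G - 3(q_O) = 0.
Orion's first-order condition: 234 - 8q_O - 3(q_G) = 0.
Rearranging gives the reaction functions q_G = (224 - 3q_O)/8 and q_O = (234 - 3q_G)/8.
Substituting one into the other gives q_G = 218/11 and q_O = 240/11.
Price P = 284 - 3·(458/11) = 1750/11.
Granite's profit: (1750/11)·(218/11) - 60·(218/11) - (218/11)² = 1571.0413.

1571.04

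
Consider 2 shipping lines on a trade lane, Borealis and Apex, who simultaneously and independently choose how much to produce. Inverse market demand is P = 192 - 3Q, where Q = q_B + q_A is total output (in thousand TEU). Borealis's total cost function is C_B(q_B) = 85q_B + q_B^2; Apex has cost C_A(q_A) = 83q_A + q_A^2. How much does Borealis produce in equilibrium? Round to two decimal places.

Borealis's profit: π_B = (192 - 3Q)q_B - (85q_B + q_B²). Setting ∂π_B/∂q_B = 0: 107 - 8q_B - 3(q_A) = 0.
Apex's first-order condition: 109 - 8q_A - 3(q_B) = 0.
Best responses: q_B = (107 - 3q_A)/8, q_A = (109 - 3q_B)/8.
Solving the pair: q_B = 529/55, q_A = 551/55.

9.62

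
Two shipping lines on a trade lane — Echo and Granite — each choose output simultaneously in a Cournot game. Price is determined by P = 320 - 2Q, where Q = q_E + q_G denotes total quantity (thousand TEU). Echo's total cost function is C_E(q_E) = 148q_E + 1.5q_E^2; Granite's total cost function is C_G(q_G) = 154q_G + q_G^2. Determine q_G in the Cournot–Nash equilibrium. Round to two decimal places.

Echo's profit: π_E = (320 - 2Q)q_E - (148q_E + (3/2)q_E²). Setting ∂π_E/∂q_E = 0: 172 - 7q_E - 2(q_G) = 0.
Granite's profit: π_G = (320 - 2Q)q_G - (154q_G + q_G²). Setting ∂π_G/∂q_G = 0: 166 - 6q_G - 2(q_E) = 0.
So q_E = (172 - 2q_G)/7 and q_G = (166 - 2q_E)/6.
Solving the pair: q_E = 350/19, q_G = 409/19.

21.53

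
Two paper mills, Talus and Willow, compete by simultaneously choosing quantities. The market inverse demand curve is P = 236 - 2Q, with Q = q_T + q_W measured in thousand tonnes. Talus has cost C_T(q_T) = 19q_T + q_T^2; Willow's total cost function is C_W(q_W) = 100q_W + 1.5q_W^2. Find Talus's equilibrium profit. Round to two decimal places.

3230.63

Talus's profit: π_T = (236 - 2Q)q_T - (19q_T + q_T²). Setting ∂π_T/∂q_T = 0: 217 - 6q_T - 2(q_W) = 0.
Willow's first-order condition: 136 - 7q_W - 2(q_T) = 0.
Best responses: q_T = (217 - 2q_W)/6, q_W = (136 - 2q_T)/7.
Substituting one into the other gives q_T = 1247/38 and q_W = 191/19.
Price P = 236 - 2·(1629/38) = 150.2632.
Talus's profit: 150.2632·(1247/38) - 19·(1247/38) - (1247/38)² = 3230.6281.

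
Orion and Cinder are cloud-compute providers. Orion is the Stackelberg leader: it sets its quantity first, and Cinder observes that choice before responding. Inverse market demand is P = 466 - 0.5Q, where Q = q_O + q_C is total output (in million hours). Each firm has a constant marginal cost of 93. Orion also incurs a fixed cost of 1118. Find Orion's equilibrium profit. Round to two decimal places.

33664.25

Solve by backward induction. Given q_O, the follower Cinder maximises π_C = (466 - (1/2)q_O - (1/2)q_C)q_C - 93q_C.
Setting the follower's marginal profit to zero, 373 - (1/2)q_O - q_C = 0, i.e. q_C = (373 - (1/2)q_O).
The leader anticipates this reaction. Substituting into P = 466 - 0.5Q gives P = 559/2 - (1/4)q_O, so π_O = (559/2 - (1/4)q_O)q_O - 93q_O.
The leader's first-order condition 373/2 - (1/2)q_O = 0 yields q_O = 373.
Then q_C = (373 - (1/2)·373) = 373/2.
Price P = 466 - (1/2)·(1119/2) = 745/4.
Orion's profit: (745/4 - 93)·373 - 1118 = 33664.2500.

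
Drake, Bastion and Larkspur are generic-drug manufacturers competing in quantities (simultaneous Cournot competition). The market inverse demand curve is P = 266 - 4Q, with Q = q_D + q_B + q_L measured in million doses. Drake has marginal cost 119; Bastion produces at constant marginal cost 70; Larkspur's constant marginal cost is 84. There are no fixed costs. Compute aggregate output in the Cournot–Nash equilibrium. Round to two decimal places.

Drake's profit: π_D = (266 - 4Q)q_D - (119q_D). Setting ∂π_D/∂q_D = 0: 147 - 8q_D - 4(q_B + q_L) = 0.
Bastion's first-order condition: 196 - 8q_B - 4(q_D + q_L) = 0.
Larkspur's first-order condition: 182 - 8q_L - 4(q_D + q_B) = 0.
Adding the 3 conditions: 525 − 8Q − 8Q = 0, i.e. Q = 525/16.
Back-substituting: q_D = (147 − 525/4)/4 = 63/16, q_B = (196 − 525/4)/4 = 259/16, q_L = (182 − 525/4)/4 = 203/16.
Total output Q = 63/16 + 259/16 + 203/16 = 525/16.

32.81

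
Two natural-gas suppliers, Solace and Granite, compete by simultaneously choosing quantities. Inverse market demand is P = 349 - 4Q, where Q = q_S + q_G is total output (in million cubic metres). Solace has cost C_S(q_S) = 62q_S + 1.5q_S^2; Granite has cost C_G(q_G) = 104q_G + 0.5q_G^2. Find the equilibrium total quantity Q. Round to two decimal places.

Solace's profit: π_S = (349 - 4Q)q_S - (62q_S + (3/2)q_S²). Setting ∂π_S/∂q_S = 0: 287 - 11q_S - 4(q_G) = 0.
Granite's first-order condition: 245 - 9q_G - 4(q_S) = 0.
Best responses: q_S = (287 - 4q_G)/11, q_G = (245 - 4q_S)/9.
Substituting one into the other gives q_S = 1603/83 and q_G = 1547/83.
Total output Q = 1603/83 + 1547/83 = 37.9518.

37.95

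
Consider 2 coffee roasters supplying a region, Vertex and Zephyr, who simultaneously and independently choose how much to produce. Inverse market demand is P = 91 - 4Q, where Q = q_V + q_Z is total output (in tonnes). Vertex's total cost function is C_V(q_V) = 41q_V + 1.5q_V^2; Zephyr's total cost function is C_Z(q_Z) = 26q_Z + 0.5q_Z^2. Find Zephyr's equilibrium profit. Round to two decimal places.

Vertex's profit: π_V = (91 - 4Q)q_V - (41q_V + (3/2)q_V²). Setting ∂π_V/∂q_V = 0: 50 - 11q_V - 4(q_Z) = 0.
Zephyr's first-order condition: 65 - 9q_Z - 4(q_V) = 0.
Rearranging gives the reaction functions q_V = (50 - 4q_Z)/11 and q_Z = (65 - 4q_V)/9.
Substituting one into the other gives q_V = 190/83 and q_Z = 515/83.
Price P = 91 - 4·(705/83) = 57.0241.
Zephyr's profit: 57.0241·(515/83) - 26·(515/83) - (1/2)(515/83)² = 173.2490.

173.25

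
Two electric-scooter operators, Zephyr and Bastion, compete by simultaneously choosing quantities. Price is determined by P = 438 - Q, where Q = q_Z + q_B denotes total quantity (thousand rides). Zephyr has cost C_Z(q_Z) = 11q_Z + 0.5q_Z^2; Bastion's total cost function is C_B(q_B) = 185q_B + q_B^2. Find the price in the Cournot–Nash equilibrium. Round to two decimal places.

Zephyr's profit: π_Z = (438 - Q)q_Z - (11q_Z + (1/2)q_Z²). Setting ∂π_Z/∂q_Z = 0: 427 - 3q_Z - (q_B) = 0.
Bastion's first-order condition: 253 - 4q_B - (q_Z) = 0.
Rearranging gives the reaction functions q_Z = (427 - q_B)/3 and q_B = (253 - q_Z)/4.
Substituting one into the other gives q_Z = 1455/11 and q_B = 332/11.
Total output Q = 1787/11, so price P = 438 - 1787/11 = 275.5455.

275.55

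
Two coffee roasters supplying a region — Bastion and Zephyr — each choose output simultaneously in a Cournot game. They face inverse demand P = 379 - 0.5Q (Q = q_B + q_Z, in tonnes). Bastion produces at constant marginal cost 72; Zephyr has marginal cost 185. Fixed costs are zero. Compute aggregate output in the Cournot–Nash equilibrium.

Bastion's profit: π_B = (379 - 0.5Q)q_B - (72q_B). Setting ∂π_B/∂q_B = 0: 307 - q_B - (1/2)(q_Z) = 0.
Zephyr's first-order condition: 194 - q_Z - (1/2)(q_B) = 0.
Rearranging gives the reaction functions q_B = (307 - (1/2)q_Z) and q_Z = (194 - (1/2)q_B).
Solving the pair: q_B = 280, q_Z = 54.
Total output Q = 280 + 54 = 334.

334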